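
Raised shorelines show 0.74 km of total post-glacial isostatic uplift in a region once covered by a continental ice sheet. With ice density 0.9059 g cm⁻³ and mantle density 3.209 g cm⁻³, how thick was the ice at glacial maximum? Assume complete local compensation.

u = t ρ_ice/ρ_m → t = u ρ_m/ρ_ice = 0.74 km × 3.209/0.9059 = 2.62 km.

2.62 km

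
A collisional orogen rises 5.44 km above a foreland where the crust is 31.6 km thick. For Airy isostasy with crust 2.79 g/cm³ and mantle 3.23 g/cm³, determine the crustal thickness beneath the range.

Root depth r = h ρ_c / (ρ_m − ρ_c) = 5.44 km × 2.79 / 0.44 = 34.49 km.
Total thickness = T + h + r = 31.6 km + 5.44 km + 34.49 km = 71.5 km.

71.5 km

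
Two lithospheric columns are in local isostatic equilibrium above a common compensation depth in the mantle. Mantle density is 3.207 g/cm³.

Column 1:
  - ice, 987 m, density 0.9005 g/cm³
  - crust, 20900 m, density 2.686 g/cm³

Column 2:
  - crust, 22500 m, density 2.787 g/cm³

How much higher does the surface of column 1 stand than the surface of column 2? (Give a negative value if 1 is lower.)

1160 m

For any compensation level in the mantle, the mantle terms cancel and isostasy reduces to e = (Σt_1 − Σt_2) − (Σ(ρt)_1 − Σ(ρt)_2) / ρ_m.
Σt_1 = 21887 m; Σt_2 = 22500 m; Σ(ρt)_1 = 57026.1935; Σ(ρt)_2 = 62707.5 (in m·g/cm³).
e = (21887 − 22500) − (57026.1935 − 62707.5) / 3.207 = 1160 m.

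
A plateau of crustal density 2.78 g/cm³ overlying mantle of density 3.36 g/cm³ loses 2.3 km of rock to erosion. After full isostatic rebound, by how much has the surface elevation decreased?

Rebound u = e ρ_c/ρ_m = 2.3 km × 2.78/3.36 = 1.903 km.
Net surface drop = e − u = 2.3 km − 1.903 km = e (ρ_m − ρ_c)/ρ_m = 0.397 km.

0.397 km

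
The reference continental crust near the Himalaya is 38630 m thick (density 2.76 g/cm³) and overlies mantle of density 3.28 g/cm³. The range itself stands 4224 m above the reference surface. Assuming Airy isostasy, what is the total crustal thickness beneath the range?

65300 m

Root depth r = h ρ_c / (ρ_m − ρ_c) = 4224 m × 2.76 / 0.52 = 22420 m.
Total thickness = T + h + r = 38630 m + 4224 m + 22420 m = 65300 m.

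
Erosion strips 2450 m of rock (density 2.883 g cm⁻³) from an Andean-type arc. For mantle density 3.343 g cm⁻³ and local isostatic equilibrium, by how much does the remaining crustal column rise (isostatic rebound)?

2110 m

Unloading: uplift u = e ρ_c/ρ_m = 2450 m × 2.883/3.343 = 2110 m.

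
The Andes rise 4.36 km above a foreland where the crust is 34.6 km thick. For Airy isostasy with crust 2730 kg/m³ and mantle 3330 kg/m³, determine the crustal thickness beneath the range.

Root depth r = h ρ_c / (ρ_m − ρ_c) = 4.36 km × 2730 / 600 = 19.84 km.
Total thickness = T + h + r = 34.6 km + 4.36 km + 19.84 km = 58.8 km.

58.8 km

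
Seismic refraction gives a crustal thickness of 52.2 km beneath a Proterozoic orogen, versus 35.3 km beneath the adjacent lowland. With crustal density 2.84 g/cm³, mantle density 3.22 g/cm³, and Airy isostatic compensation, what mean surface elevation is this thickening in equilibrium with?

Excess crust Δ = 52.2 km − 35.3 km = 16.9 km, split between elevation h and root r with h + r = Δ.
Airy balance ρ_c h = (ρ_m − ρ_c) r gives r = h ρ_c/(ρ_m − ρ_c), so h (1 + ρ_c/(ρ_m − ρ_c)) = Δ, i.e. h = Δ (ρ_m − ρ_c)/ρ_m.
h = 16.9 km × 0.38/3.22 = 1.99 km.

1.99 km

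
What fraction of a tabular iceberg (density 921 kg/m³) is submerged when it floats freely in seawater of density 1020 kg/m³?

90.3%

Submerged fraction = ρ_obj/ρ_fluid = 921/1020 = 90.3%.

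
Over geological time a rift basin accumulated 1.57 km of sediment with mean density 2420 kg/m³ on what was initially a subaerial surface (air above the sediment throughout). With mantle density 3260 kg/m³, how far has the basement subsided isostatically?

Subaerial load: s = t ρ_sed / ρ_m = 1.57 km × 2420/3260 = 1.17 km.

1.17 km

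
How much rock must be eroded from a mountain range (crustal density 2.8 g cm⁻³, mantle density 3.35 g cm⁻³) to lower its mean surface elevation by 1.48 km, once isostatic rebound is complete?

Net drop Δ = e − u = e − e ρ_c/ρ_m = e (ρ_m − ρ_c)/ρ_m.
e = Δ ρ_m/(ρ_m − ρ_c) = 1.48 km × 3.35/0.55 = 9.01 km.

9.01 km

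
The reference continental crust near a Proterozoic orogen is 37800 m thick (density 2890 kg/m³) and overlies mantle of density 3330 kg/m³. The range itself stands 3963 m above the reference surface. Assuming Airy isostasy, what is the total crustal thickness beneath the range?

Root depth r = h ρ_c / (ρ_m − ρ_c) = 3963 m × 2890 / 440 = 26030 m.
Total thickness = T + h + r = 37800 m + 3963 m + 26030 m = 67800 m.

67800 m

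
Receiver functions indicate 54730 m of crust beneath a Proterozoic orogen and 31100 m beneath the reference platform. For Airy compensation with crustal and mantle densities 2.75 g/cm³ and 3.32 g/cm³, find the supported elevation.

Excess crust Δ = 54730 m − 31100 m = 23630 m, split between elevation h and root r with h + r = Δ.
Airy balance ρ_c h = (ρ_m − ρ_c) r gives r = h ρ_c/(ρ_m − ρ_c), so h (1 + ρ_c/(ρ_m − ρ_c)) = Δ, i.e. h = Δ (ρ_m − ρ_c)/ρ_m.
h = 23630 m × 0.57/3.32 = 4060 m.

4060 m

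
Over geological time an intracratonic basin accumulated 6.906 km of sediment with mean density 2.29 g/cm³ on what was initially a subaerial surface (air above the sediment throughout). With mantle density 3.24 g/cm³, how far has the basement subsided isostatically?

Subaerial load: s = t ρ_sed / ρ_m = 6.906 km × 2.29/3.24 = 4.88 km.

4.88 km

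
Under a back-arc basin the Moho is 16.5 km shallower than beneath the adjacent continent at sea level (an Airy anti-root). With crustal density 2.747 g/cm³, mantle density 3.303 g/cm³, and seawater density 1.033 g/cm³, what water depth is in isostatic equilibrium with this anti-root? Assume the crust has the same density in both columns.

5.35 km

Replacing a thickness d of crust by seawater at the top must be balanced by replacing crust with mantle at the base: d (ρ_c − ρ_w) = a (ρ_m − ρ_c).
d = a (ρ_m − ρ_c)/(ρ_c − ρ_w) = 16.5 km × 0.556/1.714 = 5.35 km.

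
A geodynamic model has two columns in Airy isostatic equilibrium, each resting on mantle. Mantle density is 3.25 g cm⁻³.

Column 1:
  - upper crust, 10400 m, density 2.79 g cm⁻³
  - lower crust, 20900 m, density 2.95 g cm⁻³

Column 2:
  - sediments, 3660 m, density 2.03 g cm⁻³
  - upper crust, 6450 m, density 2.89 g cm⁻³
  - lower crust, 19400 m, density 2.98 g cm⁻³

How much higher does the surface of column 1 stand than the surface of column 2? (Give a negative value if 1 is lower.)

For any compensation level in the mantle, the mantle terms cancel and isostasy reduces to e = (Σt_1 − Σt_2) − (Σ(ρt)_1 − Σ(ρt)_2) / ρ_m.
Σt_1 = 31300 m; Σt_2 = 29510 m; Σ(ρt)_1 = 90671; Σ(ρt)_2 = 83882.3 (in m·g cm⁻³).
e = (31300 − 29510) − (90671 − 83882.3) / 3.25 = −299 m.

−299 m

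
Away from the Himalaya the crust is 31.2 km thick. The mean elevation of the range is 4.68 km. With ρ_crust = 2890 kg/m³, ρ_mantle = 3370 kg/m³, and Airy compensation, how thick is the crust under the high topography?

Root depth r = h ρ_c / (ρ_m − ρ_c) = 4.68 km × 2890 / 480 = 28.18 km.
Total thickness = T + h + r = 31.2 km + 4.68 km + 28.18 km = 64.1 km.

64.1 km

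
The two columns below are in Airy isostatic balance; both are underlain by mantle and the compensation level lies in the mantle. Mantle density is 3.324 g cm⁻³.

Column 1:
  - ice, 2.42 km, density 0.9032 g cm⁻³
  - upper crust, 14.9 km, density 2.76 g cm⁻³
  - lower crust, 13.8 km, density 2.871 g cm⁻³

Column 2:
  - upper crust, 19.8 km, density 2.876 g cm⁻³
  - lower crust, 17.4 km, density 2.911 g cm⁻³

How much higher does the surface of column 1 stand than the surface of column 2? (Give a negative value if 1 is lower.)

1.34 km

For any compensation level in the mantle, the mantle terms cancel and isostasy reduces to e = (Σt_1 − Σt_2) − (Σ(ρt)_1 − Σ(ρt)_2) / ρ_m.
Σt_1 = 31.12 km; Σt_2 = 37.2 km; Σ(ρt)_1 = 82.929544; Σ(ρt)_2 = 107.5962 (in km·g cm⁻³).
e = (31.12 − 37.2) − (82.929544 − 107.5962) / 3.324 = 1.34 km.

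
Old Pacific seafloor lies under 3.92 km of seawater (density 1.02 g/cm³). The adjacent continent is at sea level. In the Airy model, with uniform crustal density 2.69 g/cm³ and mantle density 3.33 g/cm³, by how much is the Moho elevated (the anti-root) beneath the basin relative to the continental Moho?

10.2 km

By Archimedes' principle applied to the lithosphere: replacing crust with seawater at the top is compensated by replacing crust with mantle at the base: d (ρ_c − ρ_w) = a (ρ_m − ρ_c).
a = d (ρ_c − ρ_w)/(ρ_m − ρ_c) = 3.92 km × 1.67/0.64 = 10.2 km.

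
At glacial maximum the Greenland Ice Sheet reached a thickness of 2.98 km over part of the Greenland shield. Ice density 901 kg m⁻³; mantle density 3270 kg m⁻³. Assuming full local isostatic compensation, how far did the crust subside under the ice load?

Balancing pressure at the compensation depth: the ice load ρ_ice t is balanced by mantle displaced below, ρ_m s.
s = t ρ_ice / ρ_m = 2.98 km × 901/3270 = 0.821 km.

0.821 km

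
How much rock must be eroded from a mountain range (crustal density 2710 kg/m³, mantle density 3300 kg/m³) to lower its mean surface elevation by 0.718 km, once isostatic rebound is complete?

Net drop Δ = e − u = e − e ρ_c/ρ_m = e (ρ_m − ρ_c)/ρ_m.
e = Δ ρ_m/(ρ_m − ρ_c) = 0.718 km × 3300/590 = 4.02 km.

4.02 km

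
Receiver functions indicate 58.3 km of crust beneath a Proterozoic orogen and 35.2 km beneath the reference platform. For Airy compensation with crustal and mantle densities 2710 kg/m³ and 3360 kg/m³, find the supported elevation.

4.47 km

Excess crust Δ = 58.3 km − 35.2 km = 23.1 km, split between elevation h and root r with h + r = Δ.
Airy balance ρ_c h = (ρ_m − ρ_c) r gives r = h ρ_c/(ρ_m − ρ_c), so h (1 + ρ_c/(ρ_m − ρ_c)) = Δ, i.e. h = Δ (ρ_m − ρ_c)/ρ_m.
h = 23.1 km × 650/3360 = 4.47 km.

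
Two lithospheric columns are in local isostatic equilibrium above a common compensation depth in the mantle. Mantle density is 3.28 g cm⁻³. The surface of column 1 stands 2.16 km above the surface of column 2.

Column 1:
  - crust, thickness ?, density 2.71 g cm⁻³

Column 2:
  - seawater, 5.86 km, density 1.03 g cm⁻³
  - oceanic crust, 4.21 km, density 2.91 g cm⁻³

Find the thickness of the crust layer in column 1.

38.3 km

Take the compensation level at the base of the deeper column (depth z_c below the surface of column 1) and equate Σ ρ_i t_i down to z_c; mantle fills any gap and the z_c terms cancel.
Column 1: x×2.71 + (z_c − 0 − x)×3.28
Column 2: 2.16×0 + 5.86×1.03 + 4.21×2.91 + (z_c − 2.16 − 10.07)×3.28
The z_c×3.28 term appears on both sides and cancels. Collect the known terms of each column as K = Σ(ρt)_known − 3.28 × (depth of known layers): K_1 = 0 − 3.28×0 = 0; K_2 = 18.2869 − 3.28×(2.16 + 10.07) = −21.8275.
Balance: K_1 − x×(3.28 − 2.71) = K_2, so x = (K_1 − K_2)/(3.28 − 2.71) = 21.8275/0.57 = 38.3 km.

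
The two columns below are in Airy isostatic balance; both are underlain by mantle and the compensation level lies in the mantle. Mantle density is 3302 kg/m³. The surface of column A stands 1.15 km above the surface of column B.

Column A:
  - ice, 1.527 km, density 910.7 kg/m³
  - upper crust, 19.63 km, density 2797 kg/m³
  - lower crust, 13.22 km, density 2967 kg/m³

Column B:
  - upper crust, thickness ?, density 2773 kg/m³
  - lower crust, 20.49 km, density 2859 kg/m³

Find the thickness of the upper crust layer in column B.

9.68 km

Take the compensation level at the base of the deeper column (depth z_c below the surface of column A) and equate Σ ρ_i t_i down to z_c; mantle fills any gap and the z_c terms cancel.
Column A: 1.527×910.7 + 19.63×2797 + 13.22×2967 + (z_c − 34.377)×3302
Column B: 1.15×0 + x×2773 + 20.49×2859 + (z_c − 1.15 − 20.49 − x)×3302
The z_c×3302 term appears on both sides and cancels. Collect the known terms of each column as K = Σ(ρt)_known − 3302 × (depth of known layers): K_A = 95519.4889 − 3302×34.377 = −17993.3651; K_B = 58580.91 − 3302×(1.15 + 20.49) = −12874.37.
Balance: K_A = K_B − x×(3302 − 2773), so x = (K_B − K_A)/(3302 − 2773) = 5119/529 = 9.68 km.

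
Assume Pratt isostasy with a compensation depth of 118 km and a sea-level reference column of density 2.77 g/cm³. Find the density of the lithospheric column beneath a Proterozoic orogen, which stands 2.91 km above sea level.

Pratt balance: ρ_ref D = ρ (D + h).
ρ = ρ_ref D/(D + h) = 2.77 × 118 km/(118 km + 2.91 km) = 2.7 g/cm³.

2.7 g/cm³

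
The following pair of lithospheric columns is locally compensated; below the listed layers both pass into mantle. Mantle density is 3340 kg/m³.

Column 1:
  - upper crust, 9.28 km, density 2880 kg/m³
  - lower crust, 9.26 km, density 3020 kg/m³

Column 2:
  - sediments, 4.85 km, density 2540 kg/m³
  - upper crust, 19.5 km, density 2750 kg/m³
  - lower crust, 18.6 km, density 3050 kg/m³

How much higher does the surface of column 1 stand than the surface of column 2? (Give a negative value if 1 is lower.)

For any compensation level in the mantle, the mantle terms cancel and isostasy reduces to e = (Σt_1 − Σt_2) − (Σ(ρt)_1 − Σ(ρt)_2) / ρ_m.
Σt_1 = 18.54 km; Σt_2 = 42.95 km; Σ(ρt)_1 = 54691.6; Σ(ρt)_2 = 122674 (in km·kg/m³).
e = (18.54 − 42.95) − (54691.6 − 122674) / 3340 = −4.06 km.

−4.06 km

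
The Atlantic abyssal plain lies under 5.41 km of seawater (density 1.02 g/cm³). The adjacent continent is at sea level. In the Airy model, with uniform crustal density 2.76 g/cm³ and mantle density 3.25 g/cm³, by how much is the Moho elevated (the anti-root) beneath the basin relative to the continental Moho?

Equating mass per unit area of the two columns: replacing crust with seawater at the top is compensated by replacing crust with mantle at the base: d (ρ_c − ρ_w) = a (ρ_m − ρ_c).
a = d (ρ_c − ρ_w)/(ρ_m − ρ_c) = 5.41 km × 1.74/0.49 = 19.2 km.

19.2 km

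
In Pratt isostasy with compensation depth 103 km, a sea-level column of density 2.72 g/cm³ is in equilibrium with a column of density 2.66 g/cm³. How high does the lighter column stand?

2.32 km

ρ_ref D = ρ (D + h) → h = D (ρ_ref − ρ)/ρ.
h = 103 km × (2.72 − 2.66)/2.66 = 2.32 km.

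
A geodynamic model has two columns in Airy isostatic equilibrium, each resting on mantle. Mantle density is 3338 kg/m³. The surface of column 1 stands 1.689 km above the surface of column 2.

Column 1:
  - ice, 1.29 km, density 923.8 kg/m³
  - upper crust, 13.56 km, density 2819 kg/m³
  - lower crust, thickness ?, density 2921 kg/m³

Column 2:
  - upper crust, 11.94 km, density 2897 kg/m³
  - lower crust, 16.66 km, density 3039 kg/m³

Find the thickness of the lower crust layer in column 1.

13.7 km

Take the compensation level at the base of the deeper column (depth z_c below the surface of column 1) and equate Σ ρ_i t_i down to z_c; mantle fills any gap and the z_c terms cancel.
Column 1: 1.29×923.8 + 13.56×2819 + x×2921 + (z_c − 14.85 − x)×3338
Column 2: 1.689×0 + 11.94×2897 + 16.66×3039 + (z_c − 1.689 − 28.6)×3338
The z_c×3338 term appears on both sides and cancels. Collect the known terms of each column as K = Σ(ρt)_known − 3338 × (depth of known layers): K_1 = 39417.342 − 3338×14.85 = −10151.958; K_2 = 85219.92 − 3338×(1.689 + 28.6) = −15884.762.
Balance: K_1 − x×(3338 − 2921) = K_2, so x = (K_1 − K_2)/(3338 − 2921) = 5732.8/417 = 13.7 km.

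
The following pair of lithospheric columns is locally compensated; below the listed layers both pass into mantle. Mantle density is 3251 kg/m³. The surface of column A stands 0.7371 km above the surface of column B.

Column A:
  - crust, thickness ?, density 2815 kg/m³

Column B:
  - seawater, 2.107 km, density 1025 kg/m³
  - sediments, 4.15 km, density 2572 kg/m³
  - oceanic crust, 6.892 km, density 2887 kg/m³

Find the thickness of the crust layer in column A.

28.5 km

Take the compensation level at the base of the deeper column (depth z_c below the surface of column A) and equate Σ ρ_i t_i down to z_c; mantle fills any gap and the z_c terms cancel.
Column A: x×2815 + (z_c − 0 − x)×3251
Column B: 0.7371×0 + 2.107×1025 + 4.15×2572 + 6.892×2887 + (z_c − 0.7371 − 13.149)×3251
The z_c×3251 term appears on both sides and cancels. Collect the known terms of each column as K = Σ(ρt)_known − 3251 × (depth of known layers): K_A = 0 − 3251×0 = 0; K_B = 32730.679 − 3251×(0.7371 + 13.149) = −12413.0321.
Balance: K_A − x×(3251 − 2815) = K_B, so x = (K_A − K_B)/(3251 − 2815) = 12413/436 = 28.5 km.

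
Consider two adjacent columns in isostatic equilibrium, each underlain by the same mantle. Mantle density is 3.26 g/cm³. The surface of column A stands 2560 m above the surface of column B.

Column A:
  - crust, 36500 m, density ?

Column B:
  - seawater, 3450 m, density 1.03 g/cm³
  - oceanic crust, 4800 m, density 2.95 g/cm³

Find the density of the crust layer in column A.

Take the compensation level at the base of the deeper column (depth z_c below the surface of column A) and equate Σ ρ_i t_i down to z_c; mantle fills any gap and the z_c terms cancel.
Column A: 36500×ρ + (z_c − 36500)×3.26
Column B: 2560×0 + 3450×1.03 + 4800×2.95 + (z_c − 2560 − 8250)×3.26
The z_c×3.26 term appears on both sides and cancels. Collect the known terms of each column as K = Σ(ρt)_known − 3.26 × (depth of known layers): K_A = 0 − 3.26×36500 = −118990; K_B = 17713.5 − 3.26×(2560 + 8250) = −17527.1.
Balance: K_A + 36500×ρ = K_B, so ρ = (K_B − K_A)/36500 = 101463/36500 = 2.78 g/cm³.

2.78 g/cm³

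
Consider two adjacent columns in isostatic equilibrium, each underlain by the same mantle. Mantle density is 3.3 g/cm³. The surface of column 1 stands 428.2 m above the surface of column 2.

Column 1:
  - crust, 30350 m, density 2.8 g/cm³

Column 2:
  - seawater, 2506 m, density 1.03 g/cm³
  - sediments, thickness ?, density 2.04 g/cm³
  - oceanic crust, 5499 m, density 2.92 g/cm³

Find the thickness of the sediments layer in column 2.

4750 m

Take the compensation level at the base of the deeper column (depth z_c below the surface of column 1) and equate Σ ρ_i t_i down to z_c; mantle fills any gap and the z_c terms cancel.
Column 1: 30350×2.8 + (z_c − 30350)×3.3
Column 2: 428.2×0 + 2506×1.03 + x×2.04 + 5499×2.92 + (z_c − 428.2 − 8005 − x)×3.3
The z_c×3.3 term appears on both sides and cancels. Collect the known terms of each column as K = Σ(ρt)_known − 3.3 × (depth of known layers): K_1 = 84980 − 3.3×30350 = −15175; K_2 = 18638.26 − 3.3×(428.2 + 8005) = −9191.3.
Balance: K_1 = K_2 − x×(3.3 − 2.04), so x = (K_2 − K_1)/(3.3 − 2.04) = 5983.7/1.26 = 4750 m.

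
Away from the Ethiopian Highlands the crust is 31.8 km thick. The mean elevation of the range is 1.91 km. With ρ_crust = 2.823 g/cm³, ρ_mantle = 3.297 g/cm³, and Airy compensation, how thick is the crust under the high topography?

Root depth r = h ρ_c / (ρ_m − ρ_c) = 1.91 km × 2.823 / 0.474 = 11.38 km.
Total thickness = T + h + r = 31.8 km + 1.91 km + 11.38 km = 45.1 km.

45.1 km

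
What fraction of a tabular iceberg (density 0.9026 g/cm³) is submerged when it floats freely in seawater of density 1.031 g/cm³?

0.875

Submerged fraction = ρ_obj/ρ_fluid = 0.9026/1.031 = 0.875.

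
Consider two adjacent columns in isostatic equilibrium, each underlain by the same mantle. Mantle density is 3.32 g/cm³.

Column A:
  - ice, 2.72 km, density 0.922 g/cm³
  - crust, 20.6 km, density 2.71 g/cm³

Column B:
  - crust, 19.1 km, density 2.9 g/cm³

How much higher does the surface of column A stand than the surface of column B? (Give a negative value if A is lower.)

3.33 km

For any compensation level in the mantle, the mantle terms cancel and isostasy reduces to e = (Σt_A − Σt_B) − (Σ(ρt)_A − Σ(ρt)_B) / ρ_m.
Σt_A = 23.32 km; Σt_B = 19.1 km; Σ(ρt)_A = 58.33384; Σ(ρt)_B = 55.39 (in km·g/cm³).
e = (23.32 − 19.1) − (58.33384 − 55.39) / 3.32 = 3.33 km.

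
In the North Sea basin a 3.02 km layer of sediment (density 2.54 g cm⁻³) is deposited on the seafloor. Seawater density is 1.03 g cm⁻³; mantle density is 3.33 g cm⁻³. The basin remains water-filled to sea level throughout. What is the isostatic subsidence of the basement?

Submarine loading: the sediment displaces seawater, and the subsidence is in turn flooded, so s (ρ_m − ρ_w) = t (ρ_sed − ρ_w).
s = 3.02 km × (2.54 − 1.03) / (3.33 − 1.03) = 1.98 km.

1.98 km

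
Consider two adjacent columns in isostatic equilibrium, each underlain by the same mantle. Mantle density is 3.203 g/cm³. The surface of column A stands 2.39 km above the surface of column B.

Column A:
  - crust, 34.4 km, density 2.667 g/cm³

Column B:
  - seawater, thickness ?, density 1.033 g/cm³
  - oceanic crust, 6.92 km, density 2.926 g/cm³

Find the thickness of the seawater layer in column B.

Take the compensation level at the base of the deeper column (depth z_c below the surface of column A) and equate Σ ρ_i t_i down to z_c; mantle fills any gap and the z_c terms cancel.
Column A: 34.4×2.667 + (z_c − 34.4)×3.203
Column B: 2.39×0 + x×1.033 + 6.92×2.926 + (z_c − 2.39 − 6.92 − x)×3.203
The z_c×3.203 term appears on both sides and cancels. Collect the known terms of each column as K = Σ(ρt)_known − 3.203 × (depth of known layers): K_A = 91.7448 − 3.203×34.4 = −18.4384; K_B = 20.24792 − 3.203×(2.39 + 6.92) = −9.57201.
Balance: K_A = K_B − x×(3.203 − 1.033), so x = (K_B − K_A)/(3.203 − 1.033) = 8.86639/2.17 = 4.09 km.

4.09 km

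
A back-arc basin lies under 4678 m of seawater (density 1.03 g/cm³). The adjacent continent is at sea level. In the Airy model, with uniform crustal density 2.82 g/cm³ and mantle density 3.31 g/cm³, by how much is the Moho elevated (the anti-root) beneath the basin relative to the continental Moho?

In Airy isostatic equilibrium: replacing crust with seawater at the top is compensated by replacing crust with mantle at the base: d (ρ_c − ρ_w) = a (ρ_m − ρ_c).
a = d (ρ_c − ρ_w)/(ρ_m − ρ_c) = 4678 m × 1.79/0.49 = 17100 m.

17100 m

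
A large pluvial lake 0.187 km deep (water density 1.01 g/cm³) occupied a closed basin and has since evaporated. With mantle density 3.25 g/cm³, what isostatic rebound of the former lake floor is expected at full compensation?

0.0581 km

u = d ρ_w/ρ_m = 0.187 km × 1.01/3.25 = 0.0581 km.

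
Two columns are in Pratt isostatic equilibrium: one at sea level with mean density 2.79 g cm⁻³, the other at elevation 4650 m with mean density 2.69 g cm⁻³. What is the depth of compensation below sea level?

ρ_ref D = ρ (D + h) → D (ρ_ref − ρ) = ρ h.
D = ρ h/(ρ_ref − ρ) = 2.69 × 4650 m/(2.79 − 2.69) = 125000 m.

125000 m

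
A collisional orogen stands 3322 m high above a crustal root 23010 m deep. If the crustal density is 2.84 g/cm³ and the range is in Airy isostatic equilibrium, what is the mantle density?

3.25 g/cm³

Airy balance: ρ_c h = (ρ_m − ρ_c) r → ρ_m = ρ_c (1 + h/r).
ρ_m = 2.84 × (1 + 3322 m/23010 m) = 3.25 g/cm³.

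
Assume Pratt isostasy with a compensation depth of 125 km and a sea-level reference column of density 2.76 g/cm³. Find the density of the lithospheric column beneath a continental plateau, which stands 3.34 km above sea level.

Pratt balance: ρ_ref D = ρ (D + h).
ρ = ρ_ref D/(D + h) = 2.76 × 125 km/(125 km + 3.34 km) = 2.69 g/cm³.

2.69 g/cm³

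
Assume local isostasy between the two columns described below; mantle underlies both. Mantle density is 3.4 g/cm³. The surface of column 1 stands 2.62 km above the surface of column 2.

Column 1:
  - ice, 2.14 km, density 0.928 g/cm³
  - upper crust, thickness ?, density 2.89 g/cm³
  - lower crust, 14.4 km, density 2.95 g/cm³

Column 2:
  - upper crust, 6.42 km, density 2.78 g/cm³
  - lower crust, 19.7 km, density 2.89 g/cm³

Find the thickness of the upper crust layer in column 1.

Take the compensation level at the base of the deeper column (depth z_c below the surface of column 1) and equate Σ ρ_i t_i down to z_c; mantle fills any gap and the z_c terms cancel.
Column 1: 2.14×0.928 + x×2.89 + 14.4×2.95 + (z_c − 16.54 − x)×3.4
Column 2: 2.62×0 + 6.42×2.78 + 19.7×2.89 + (z_c − 2.62 − 26.12)×3.4
The z_c×3.4 term appears on both sides and cancels. Collect the known terms of each column as K = Σ(ρt)_known − 3.4 × (depth of known layers): K_1 = 44.46592 − 3.4×16.54 = −11.77008; K_2 = 74.7806 − 3.4×(2.62 + 26.12) = −22.9354.
Balance: K_1 − x×(3.4 − 2.89) = K_2, so x = (K_1 − K_2)/(3.4 − 2.89) = 11.1653/0.51 = 21.9 km.

21.9 km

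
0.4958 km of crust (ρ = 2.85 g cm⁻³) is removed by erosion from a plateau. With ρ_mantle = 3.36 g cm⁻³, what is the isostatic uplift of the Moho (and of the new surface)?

0.421 km

Unloading: uplift u = e ρ_c/ρ_m = 0.4958 km × 2.85/3.36 = 0.421 km.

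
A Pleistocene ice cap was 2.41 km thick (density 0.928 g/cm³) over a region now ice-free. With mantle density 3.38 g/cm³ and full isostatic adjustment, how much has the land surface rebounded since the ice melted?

0.662 km

Removing the load lets mantle flow back in; uplift u satisfies ρ_ice t = ρ_m u.
u = t ρ_ice/ρ_m = 2.41 km × 0.928/3.38 = 0.662 km.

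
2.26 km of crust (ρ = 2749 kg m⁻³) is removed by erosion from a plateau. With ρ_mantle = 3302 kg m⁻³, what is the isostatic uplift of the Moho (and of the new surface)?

1.88 km

Unloading: uplift u = e ρ_c/ρ_m = 2.26 km × 2749/3302 = 1.88 km.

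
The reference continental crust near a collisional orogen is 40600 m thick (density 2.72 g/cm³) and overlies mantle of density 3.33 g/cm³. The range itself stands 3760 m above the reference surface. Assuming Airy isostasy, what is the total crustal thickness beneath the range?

Root depth r = h ρ_c / (ρ_m − ρ_c) = 3760 m × 2.72 / 0.61 = 16770 m.
Total thickness = T + h + r = 40600 m + 3760 m + 16770 m = 61100 m.

61100 m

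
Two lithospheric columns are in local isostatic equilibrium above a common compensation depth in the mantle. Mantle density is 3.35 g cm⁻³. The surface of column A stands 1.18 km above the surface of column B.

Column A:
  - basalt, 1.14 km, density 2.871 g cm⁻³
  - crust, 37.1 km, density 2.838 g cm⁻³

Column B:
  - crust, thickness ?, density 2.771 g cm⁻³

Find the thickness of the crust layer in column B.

Take the compensation level at the base of the deeper column (depth z_c below the surface of column A) and equate Σ ρ_i t_i down to z_c; mantle fills any gap and the z_c terms cancel.
Column A: 1.14×2.871 + 37.1×2.838 + (z_c − 38.24)×3.35
Column B: 1.18×0 + x×2.771 + (z_c − 1.18 − 0 − x)×3.35
The z_c×3.35 term appears on both sides and cancels. Collect the known terms of each column as K = Σ(ρt)_known − 3.35 × (depth of known layers): K_A = 108.56274 − 3.35×38.24 = −19.54126; K_B = 0 − 3.35×(1.18 + 0) = −3.953.
Balance: K_A = K_B − x×(3.35 − 2.771), so x = (K_B − K_A)/(3.35 − 2.771) = 15.5883/0.579 = 26.9 km.

26.9 km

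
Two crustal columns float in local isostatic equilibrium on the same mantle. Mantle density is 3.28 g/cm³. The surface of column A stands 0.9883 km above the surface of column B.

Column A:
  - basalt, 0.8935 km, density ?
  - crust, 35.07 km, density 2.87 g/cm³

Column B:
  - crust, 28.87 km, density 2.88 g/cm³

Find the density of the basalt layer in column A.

Take the compensation level at the base of the deeper column (depth z_c below the surface of column A) and equate Σ ρ_i t_i down to z_c; mantle fills any gap and the z_c terms cancel.
Column A: 0.8935×ρ + 35.07×2.87 + (z_c − 35.9635)×3.28
Column B: 0.9883×0 + 28.87×2.88 + (z_c − 0.9883 − 28.87)×3.28
The z_c×3.28 term appears on both sides and cancels. Collect the known terms of each column as K = Σ(ρt)_known − 3.28 × (depth of known layers): K_A = 100.6509 − 3.28×35.9635 = −17.30938; K_B = 83.1456 − 3.28×(0.9883 + 28.87) = −14.789624.
Balance: K_A + 0.8935×ρ = K_B, so ρ = (K_B − K_A)/0.8935 = 2.51976/0.8935 = 2.82 g/cm³.

2.82 g/cm³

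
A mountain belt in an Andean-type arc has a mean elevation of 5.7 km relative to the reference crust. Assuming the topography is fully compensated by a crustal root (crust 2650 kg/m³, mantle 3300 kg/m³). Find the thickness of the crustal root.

Equating mass per unit area of the two columns: the weight of the topography is balanced by the buoyancy of the root, ρ_c h = (ρ_m − ρ_c) r.
r = h · ρ_c / (ρ_m − ρ_c) = 5.7 km × 2650 / (3300 − 2650) = 23.2 km.

23.2 km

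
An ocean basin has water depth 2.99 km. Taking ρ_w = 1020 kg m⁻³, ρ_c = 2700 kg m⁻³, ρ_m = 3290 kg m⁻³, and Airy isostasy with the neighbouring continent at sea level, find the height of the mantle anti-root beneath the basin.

8.51 km

By Archimedes' principle applied to the lithosphere: replacing crust with seawater at the top is compensated by replacing crust with mantle at the base: d (ρ_c − ρ_w) = a (ρ_m − ρ_c).
a = d (ρ_c − ρ_w)/(ρ_m − ρ_c) = 2.99 km × 1680/590 = 8.51 km.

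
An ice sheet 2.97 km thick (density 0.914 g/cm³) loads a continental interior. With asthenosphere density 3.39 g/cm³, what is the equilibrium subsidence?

For local isostatic compensation: the ice load ρ_ice t is balanced by mantle displaced below, ρ_m s.
s = t ρ_ice / ρ_m = 2.97 km × 0.914/3.39 = 0.801 km.

0.801 km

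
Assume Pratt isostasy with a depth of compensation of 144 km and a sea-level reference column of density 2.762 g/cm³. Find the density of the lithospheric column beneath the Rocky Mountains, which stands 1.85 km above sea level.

Pratt balance: ρ_ref D = ρ (D + h).
ρ = ρ_ref D/(D + h) = 2.762 × 144 km/(144 km + 1.85 km) = 2.73 g/cm³.

2.73 g/cm³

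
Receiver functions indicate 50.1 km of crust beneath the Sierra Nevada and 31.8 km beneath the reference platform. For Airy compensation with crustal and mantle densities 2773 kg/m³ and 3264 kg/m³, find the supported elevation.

Excess crust Δ = 50.1 km − 31.8 km = 18.3 km, split between elevation h and root r with h + r = Δ.
Airy balance ρ_c h = (ρ_m − ρ_c) r gives r = h ρ_c/(ρ_m − ρ_c), so h (1 + ρ_c/(ρ_m − ρ_c)) = Δ, i.e. h = Δ (ρ_m − ρ_c)/ρ_m.
h = 18.3 km × 491/3264 = 2.75 km.

2.75 km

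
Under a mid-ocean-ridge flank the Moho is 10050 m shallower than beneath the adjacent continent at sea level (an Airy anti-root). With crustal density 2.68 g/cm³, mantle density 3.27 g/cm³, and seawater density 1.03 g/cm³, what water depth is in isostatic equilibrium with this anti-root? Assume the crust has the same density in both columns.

3590 m

Replacing a thickness d of crust by seawater at the top must be balanced by replacing crust with mantle at the base: d (ρ_c − ρ_w) = a (ρ_m − ρ_c).
d = a (ρ_m − ρ_c)/(ρ_c − ρ_w) = 10050 m × 0.59/1.65 = 3590 m.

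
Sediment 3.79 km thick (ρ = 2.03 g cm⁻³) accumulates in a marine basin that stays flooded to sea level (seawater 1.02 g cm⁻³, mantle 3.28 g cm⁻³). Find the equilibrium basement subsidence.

1.69 km

Submarine loading: the sediment displaces seawater, and the subsidence is in turn flooded, so s (ρ_m − ρ_w) = t (ρ_sed − ρ_w).
s = 3.79 km × (2.03 − 1.02) / (3.28 − 1.02) = 1.69 km.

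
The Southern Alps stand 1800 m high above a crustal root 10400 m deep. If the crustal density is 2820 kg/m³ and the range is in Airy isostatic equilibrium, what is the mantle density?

3310 kg/m³

Airy balance: ρ_c h = (ρ_m − ρ_c) r → ρ_m = ρ_c (1 + h/r).
ρ_m = 2820 × (1 + 1800 m/10400 m) = 3310 kg/m³.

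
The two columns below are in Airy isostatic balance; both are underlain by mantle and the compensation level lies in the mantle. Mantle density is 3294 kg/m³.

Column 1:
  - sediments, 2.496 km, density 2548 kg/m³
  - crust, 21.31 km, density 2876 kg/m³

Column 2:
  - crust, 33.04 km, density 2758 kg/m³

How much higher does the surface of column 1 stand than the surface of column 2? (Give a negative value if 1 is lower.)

For any compensation level in the mantle, the mantle terms cancel and isostasy reduces to e = (Σt_1 − Σt_2) − (Σ(ρt)_1 − Σ(ρt)_2) / ρ_m.
Σt_1 = 23.806 km; Σt_2 = 33.04 km; Σ(ρt)_1 = 67647.368; Σ(ρt)_2 = 91124.32 (in km·kg/m³).
e = (23.806 − 33.04) − (67647.368 − 91124.32) / 3294 = −2.11 km.

−2.11 km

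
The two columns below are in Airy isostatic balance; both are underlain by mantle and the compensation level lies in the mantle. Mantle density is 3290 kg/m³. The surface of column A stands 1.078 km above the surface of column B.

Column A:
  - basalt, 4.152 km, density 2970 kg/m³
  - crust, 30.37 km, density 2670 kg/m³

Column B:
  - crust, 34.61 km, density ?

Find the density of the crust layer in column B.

Take the compensation level at the base of the deeper column (depth z_c below the surface of column A) and equate Σ ρ_i t_i down to z_c; mantle fills any gap and the z_c terms cancel.
Column A: 4.152×2970 + 30.37×2670 + (z_c − 34.522)×3290
Column B: 1.078×0 + 34.61×ρ + (z_c − 1.078 − 34.61)×3290
The z_c×3290 term appears on both sides and cancels. Collect the known terms of each column as K = Σ(ρt)_known − 3290 × (depth of known layers): K_A = 93419.34 − 3290×34.522 = −20158.04; K_B = 0 − 3290×(1.078 + 34.61) = −117413.52.
Balance: K_A = K_B + 34.61×ρ, so ρ = (K_A − K_B)/34.61 = 97255.5/34.61 = 2810 kg/m³.

2810 kg/m³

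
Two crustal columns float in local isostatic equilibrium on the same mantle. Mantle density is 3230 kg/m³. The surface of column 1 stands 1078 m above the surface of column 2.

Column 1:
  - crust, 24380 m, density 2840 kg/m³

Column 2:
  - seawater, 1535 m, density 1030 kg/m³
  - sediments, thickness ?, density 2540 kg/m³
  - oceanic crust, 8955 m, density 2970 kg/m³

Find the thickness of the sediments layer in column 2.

Take the compensation level at the base of the deeper column (depth z_c below the surface of column 1) and equate Σ ρ_i t_i down to z_c; mantle fills any gap and the z_c terms cancel.
Column 1: 24380×2840 + (z_c − 24380)×3230
Column 2: 1078×0 + 1535×1030 + x×2540 + 8955×2970 + (z_c − 1078 − 10490 − x)×3230
The z_c×3230 term appears on both sides and cancels. Collect the known terms of each column as K = Σ(ρt)_known − 3230 × (depth of known layers): K_1 = 69239200 − 3230×24380 = −9508200; K_2 = 28177400 − 3230×(1078 + 10490) = −9187240.
Balance: K_1 = K_2 − x×(3230 − 2540), so x = (K_2 − K_1)/(3230 − 2540) = 320960/690 = 465 m.

465 m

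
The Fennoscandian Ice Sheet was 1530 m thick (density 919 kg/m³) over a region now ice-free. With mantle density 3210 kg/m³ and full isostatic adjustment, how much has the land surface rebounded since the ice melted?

Removing the load lets mantle flow back in; uplift u satisfies ρ_ice t = ρ_m u.
u = t ρ_ice/ρ_m = 1530 m × 919/3210 = 438 m.

438 m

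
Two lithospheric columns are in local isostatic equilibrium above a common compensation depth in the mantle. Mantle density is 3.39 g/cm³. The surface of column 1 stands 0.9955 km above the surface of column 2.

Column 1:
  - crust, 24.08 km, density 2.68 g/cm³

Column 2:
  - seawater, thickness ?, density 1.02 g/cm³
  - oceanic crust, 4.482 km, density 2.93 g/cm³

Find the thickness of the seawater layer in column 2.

4.92 km

Take the compensation level at the base of the deeper column (depth z_c below the surface of column 1) and equate Σ ρ_i t_i down to z_c; mantle fills any gap and the z_c terms cancel.
Column 1: 24.08×2.68 + (z_c − 24.08)×3.39
Column 2: 0.9955×0 + x×1.02 + 4.482×2.93 + (z_c − 0.9955 − 4.482 − x)×3.39
The z_c×3.39 term appears on both sides and cancels. Collect the known terms of each column as K = Σ(ρt)_known − 3.39 × (depth of known layers): K_1 = 64.5344 − 3.39×24.08 = −17.0968; K_2 = 13.13226 − 3.39×(0.9955 + 4.482) = −5.436465.
Balance: K_1 = K_2 − x×(3.39 − 1.02), so x = (K_2 − K_1)/(3.39 − 1.02) = 11.6603/2.37 = 4.92 km.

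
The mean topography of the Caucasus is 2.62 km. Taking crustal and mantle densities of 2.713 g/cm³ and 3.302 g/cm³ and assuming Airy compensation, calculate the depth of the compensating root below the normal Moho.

12.1 km

Balancing pressure at the compensation depth: the weight of the topography is balanced by the buoyancy of the root, ρ_c h = (ρ_m − ρ_c) r.
r = h · ρ_c / (ρ_m − ρ_c) = 2.62 km × 2.713 / (3.302 − 2.713) = 12.1 km.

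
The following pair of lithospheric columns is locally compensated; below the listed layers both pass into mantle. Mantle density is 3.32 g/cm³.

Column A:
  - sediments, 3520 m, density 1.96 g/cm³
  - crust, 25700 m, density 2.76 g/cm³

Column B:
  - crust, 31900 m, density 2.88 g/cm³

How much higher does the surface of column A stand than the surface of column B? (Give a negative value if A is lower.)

For any compensation level in the mantle, the mantle terms cancel and isostasy reduces to e = (Σt_A − Σt_B) − (Σ(ρt)_A − Σ(ρt)_B) / ρ_m.
Σt_A = 29220 m; Σt_B = 31900 m; Σ(ρt)_A = 77831.2; Σ(ρt)_B = 91872 (in m·g/cm³).
e = (29220 − 31900) − (77831.2 − 91872) / 3.32 = 1550 m.

1550 m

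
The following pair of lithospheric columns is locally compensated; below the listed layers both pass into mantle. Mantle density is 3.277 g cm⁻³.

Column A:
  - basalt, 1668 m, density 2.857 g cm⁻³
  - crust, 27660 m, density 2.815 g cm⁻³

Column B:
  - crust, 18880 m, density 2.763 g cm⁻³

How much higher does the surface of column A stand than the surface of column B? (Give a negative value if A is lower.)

1150 m

For any compensation level in the mantle, the mantle terms cancel and isostasy reduces to e = (Σt_A − Σt_B) − (Σ(ρt)_A − Σ(ρt)_B) / ρ_m.
Σt_A = 29328 m; Σt_B = 18880 m; Σ(ρt)_A = 82628.376; Σ(ρt)_B = 52165.44 (in m·g cm⁻³).
e = (29328 − 18880) − (82628.376 − 52165.44) / 3.277 = 1150 m.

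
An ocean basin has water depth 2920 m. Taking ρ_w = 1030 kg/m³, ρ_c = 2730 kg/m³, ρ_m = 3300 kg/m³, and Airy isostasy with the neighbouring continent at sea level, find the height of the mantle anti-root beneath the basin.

8710 m

By Archimedes' principle applied to the lithosphere: replacing crust with seawater at the top is compensated by replacing crust with mantle at the base: d (ρ_c − ρ_w) = a (ρ_m − ρ_c).
a = d (ρ_c − ρ_w)/(ρ_m − ρ_c) = 2920 m × 1700/570 = 8710 m.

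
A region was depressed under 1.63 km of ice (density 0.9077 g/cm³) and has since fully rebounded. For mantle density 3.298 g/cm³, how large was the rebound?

Removing the load lets mantle flow back in; uplift u satisfies ρ_ice t = ρ_m u.
u = t ρ_ice/ρ_m = 1.63 km × 0.9077/3.298 = 0.449 km.

0.449 km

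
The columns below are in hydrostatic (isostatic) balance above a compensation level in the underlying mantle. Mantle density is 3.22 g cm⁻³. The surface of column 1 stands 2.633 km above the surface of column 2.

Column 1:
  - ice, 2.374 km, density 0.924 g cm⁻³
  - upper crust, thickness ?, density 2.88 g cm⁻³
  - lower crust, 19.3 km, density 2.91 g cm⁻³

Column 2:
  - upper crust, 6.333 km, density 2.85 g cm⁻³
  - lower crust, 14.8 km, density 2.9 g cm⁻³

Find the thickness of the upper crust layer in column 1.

12.1 km

Take the compensation level at the base of the deeper column (depth z_c below the surface of column 1) and equate Σ ρ_i t_i down to z_c; mantle fills any gap and the z_c terms cancel.
Column 1: 2.374×0.924 + x×2.88 + 19.3×2.91 + (z_c − 21.674 − x)×3.22
Column 2: 2.633×0 + 6.333×2.85 + 14.8×2.9 + (z_c − 2.633 − 21.133)×3.22
The z_c×3.22 term appears on both sides and cancels. Collect the known terms of each column as K = Σ(ρt)_known − 3.22 × (depth of known layers): K_1 = 58.356576 − 3.22×21.674 = −11.433704; K_2 = 60.96905 − 3.22×(2.633 + 21.133) = −15.55747.
Balance: K_1 − x×(3.22 − 2.88) = K_2, so x = (K_1 − K_2)/(3.22 − 2.88) = 4.12377/0.34 = 12.1 km.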